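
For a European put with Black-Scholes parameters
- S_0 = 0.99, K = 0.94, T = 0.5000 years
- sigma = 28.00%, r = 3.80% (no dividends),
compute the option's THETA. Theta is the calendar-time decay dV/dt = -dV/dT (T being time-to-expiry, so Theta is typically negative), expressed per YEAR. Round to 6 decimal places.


d1 = 0.4567155620; d2 = 0.2587256632
phi(d1) = 0.3594309885; exp(-qT) = 1.0000000000; exp(-rT) = 0.9811793622
Theta = -S*exp(-qT)*phi(d1)*sigma/(2*sqrt(T)) + r*K*exp(-rT)*N(-d2) - q*S*exp(-qT)*N(-d1)
N(-d1) = 0.3239377520; N(-d2) = 0.3979234586; sqrt(T) = 0.7071067812
Term 1 = -0.9900 * 1.0000000000 * 0.3594309885 * 0.2800 / (2 * 0.7071067812) = -0.0704520680
Term 2 = 0.0380 * 0.9400 * 0.9811793622 * 0.3979234586 = 0.0139463127
Term 3 = 0 (no dividend yield, q = 0)
Theta = -0.0704520680 + (0.0139463127) + (0.0000000000) = -0.056506

Answer: Theta = -0.056506


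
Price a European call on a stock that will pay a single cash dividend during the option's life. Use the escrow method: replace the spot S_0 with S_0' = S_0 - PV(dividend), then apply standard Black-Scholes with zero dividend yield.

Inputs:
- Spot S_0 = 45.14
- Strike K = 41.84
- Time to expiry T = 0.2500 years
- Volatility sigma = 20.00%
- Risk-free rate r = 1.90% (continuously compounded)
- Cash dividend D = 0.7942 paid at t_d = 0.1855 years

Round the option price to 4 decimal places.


Answer: Price = 3.3968

Derivation:
PV(D) = D * exp(-r * t_d) = 0.7942 * 0.99648170 = 0.79140577
S_0' = S_0 - PV(D) = 45.1400 - 0.79140577 = 44.34859423
d1 = (ln(S_0'/K) + (r + sigma^2/2)*T) / (sigma*sqrt(T)) = 0.67978191
d2 = d1 - sigma*sqrt(T) = 0.57978191
exp(-rT) = 0.99526126
N(d1) = 0.75167872; N(d2) = 0.71896915
C = S_0' * N(d1) - K * exp(-rT) * N(d2) = 44.34859423 * 0.75167872 - 41.8400 * 0.99526126 * 0.71896915 = 3.3968


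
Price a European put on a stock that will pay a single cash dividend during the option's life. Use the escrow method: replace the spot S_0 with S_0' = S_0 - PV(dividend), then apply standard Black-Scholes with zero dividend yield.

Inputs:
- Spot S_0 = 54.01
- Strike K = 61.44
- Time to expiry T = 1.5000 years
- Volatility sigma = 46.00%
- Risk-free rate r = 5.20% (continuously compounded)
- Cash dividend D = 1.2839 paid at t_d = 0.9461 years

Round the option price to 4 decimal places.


PV(D) = D * exp(-r * t_d) = 1.2839 * 0.95199338 = 1.22226430
S_0' = S_0 - PV(D) = 54.0100 - 1.22226430 = 52.78773570
d1 = (ln(S_0'/K) + (r + sigma^2/2)*T) / (sigma*sqrt(T)) = 0.15072846
d2 = d1 - sigma*sqrt(T) = -0.41265418
exp(-rT) = 0.92496443
N(-d1) = 0.44009496; N(-d2) = 0.66007000
P = K * exp(-rT) * N(-d2) - S_0' * N(-d1) = 61.4400 * 0.92496443 * 0.66007000 - 52.78773570 * 0.44009496 = 14.2800

Answer: Price = 14.2800


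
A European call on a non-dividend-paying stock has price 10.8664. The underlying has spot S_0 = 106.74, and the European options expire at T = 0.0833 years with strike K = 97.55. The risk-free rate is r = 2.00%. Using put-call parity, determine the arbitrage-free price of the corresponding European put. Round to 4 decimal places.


Put-call parity: C - P = S_0 * exp(-qT) - K * exp(-rT).
S_0 * exp(-qT) = 106.7400 * 1.00000000 = 106.74000000
K * exp(-rT) = 97.5500 * 0.99833539 = 97.38761700
P = C - S*exp(-qT) + K*exp(-rT)
P = 10.8664 - 106.74000000 + 97.38761700 = 1.5140

Answer: Put price = 1.5140


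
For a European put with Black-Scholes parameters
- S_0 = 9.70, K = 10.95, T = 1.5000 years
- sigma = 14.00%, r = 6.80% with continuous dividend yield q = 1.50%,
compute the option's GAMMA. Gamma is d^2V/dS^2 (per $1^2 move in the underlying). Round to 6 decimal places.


d1 = -0.1575463440; d2 = -0.3290106260
phi(d1) = 0.3940218326; exp(-qT) = 0.9777512372; exp(-rT) = 0.9030295517
Gamma = exp(-qT) * phi(d1) / (S * sigma * sqrt(T)) = 0.9777512372 * 0.3940218326 / (9.7000 * 0.1400 * 1.2247448714) = 0.231635

Answer: Gamma = 0.231635


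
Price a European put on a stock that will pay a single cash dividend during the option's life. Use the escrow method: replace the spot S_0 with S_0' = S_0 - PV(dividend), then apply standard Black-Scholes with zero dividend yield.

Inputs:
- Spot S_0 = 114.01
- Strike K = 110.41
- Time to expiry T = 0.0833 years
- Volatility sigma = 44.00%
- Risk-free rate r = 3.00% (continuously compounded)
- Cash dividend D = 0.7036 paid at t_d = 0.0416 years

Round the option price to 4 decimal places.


PV(D) = D * exp(-r * t_d) = 0.7036 * 0.99875278 = 0.70272245
S_0' = S_0 - PV(D) = 114.0100 - 0.70272245 = 113.30727755
d1 = (ln(S_0'/K) + (r + sigma^2/2)*T) / (sigma*sqrt(T)) = 0.28714587
d2 = d1 - sigma*sqrt(T) = 0.16015422
exp(-rT) = 0.99750412
N(-d1) = 0.38700031; N(-d2) = 0.43637980
P = K * exp(-rT) * N(-d2) - S_0' * N(-d1) = 110.4100 * 0.99750412 * 0.43637980 - 113.30727755 * 0.38700031 = 4.2105

Answer: Price = 4.2105


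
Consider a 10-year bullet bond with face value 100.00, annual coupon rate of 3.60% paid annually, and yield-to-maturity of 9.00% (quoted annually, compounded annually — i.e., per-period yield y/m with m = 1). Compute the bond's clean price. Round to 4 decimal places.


Coupon per period c = face * coupon_rate / m = 3.600000
Periods per year m = 1; per-period yield y/m = 0.090000
Number of cashflows N = 10
Cashflows (t years, CF_t, discount factor 1/(1+y/m)^(m*t), PV):
  t = 1.0000: CF_t = 3.600000, DF = 0.917431, PV = 3.302752
  t = 2.0000: CF_t = 3.600000, DF = 0.841680, PV = 3.030048
  t = 3.0000: CF_t = 3.600000, DF = 0.772183, PV = 2.779861
  t = 4.0000: CF_t = 3.600000, DF = 0.708425, PV = 2.550331
  t = 5.0000: CF_t = 3.600000, DF = 0.649931, PV = 2.339753
  t = 6.0000: CF_t = 3.600000, DF = 0.596267, PV = 2.146562
  t = 7.0000: CF_t = 3.600000, DF = 0.547034, PV = 1.969323
  t = 8.0000: CF_t = 3.600000, DF = 0.501866, PV = 1.806719
  t = 9.0000: CF_t = 3.600000, DF = 0.460428, PV = 1.657540
  t = 10.0000: CF_t = 103.600000, DF = 0.422411, PV = 43.761760
Price P = sum_t PV_t = 65.344648

Answer: Price = 65.3446


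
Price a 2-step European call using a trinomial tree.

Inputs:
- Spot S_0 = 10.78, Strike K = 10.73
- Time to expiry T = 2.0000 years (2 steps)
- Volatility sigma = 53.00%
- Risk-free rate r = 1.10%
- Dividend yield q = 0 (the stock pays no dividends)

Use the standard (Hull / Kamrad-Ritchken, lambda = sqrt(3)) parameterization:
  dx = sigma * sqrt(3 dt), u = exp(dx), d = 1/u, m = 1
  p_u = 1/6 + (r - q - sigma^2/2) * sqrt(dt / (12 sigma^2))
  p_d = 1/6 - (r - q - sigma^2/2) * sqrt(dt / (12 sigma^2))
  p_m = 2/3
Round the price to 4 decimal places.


Answer: Price = V(0,0) = 2.5785

Derivation:
dt = T/N = 1.000000; dx = sigma*sqrt(3*dt) = 0.917987
u = exp(dx) = 2.504244; d = 1/u = 0.399322
p_u = 0.096159, p_m = 0.666667, p_d = 0.237174
Discount per step: exp(-r*dt) = 0.989060
Stock lattice S(k, j) with j the centered position index:
  k=0: S(0,+0) = 10.7800
  k=1: S(1,-1) = 4.3047; S(1,+0) = 10.7800; S(1,+1) = 26.9958
  k=2: S(2,-2) = 1.7190; S(2,-1) = 4.3047; S(2,+0) = 10.7800; S(2,+1) = 26.9958; S(2,+2) = 67.6040
Terminal payoffs V(N, j) = max(S_T - K, 0):
  V(2,-2) = 0.000000; V(2,-1) = 0.000000; V(2,+0) = 0.050000; V(2,+1) = 16.265751; V(2,+2) = 56.873951
Backward induction: V(k, j) = exp(-r*dt) * [p_u * V(k+1, j+1) + p_m * V(k+1, j) + p_d * V(k+1, j-1)]
  V(1,-1) = exp(-r*dt) * [p_u*0.050000 + p_m*0.000000 + p_d*0.000000] = 0.004755
  V(1,+0) = exp(-r*dt) * [p_u*16.265751 + p_m*0.050000 + p_d*0.000000] = 1.579958
  V(1,+1) = exp(-r*dt) * [p_u*56.873951 + p_m*16.265751 + p_d*0.050000] = 16.146055
  V(0,+0) = exp(-r*dt) * [p_u*16.146055 + p_m*1.579958 + p_d*0.004755] = 2.578504


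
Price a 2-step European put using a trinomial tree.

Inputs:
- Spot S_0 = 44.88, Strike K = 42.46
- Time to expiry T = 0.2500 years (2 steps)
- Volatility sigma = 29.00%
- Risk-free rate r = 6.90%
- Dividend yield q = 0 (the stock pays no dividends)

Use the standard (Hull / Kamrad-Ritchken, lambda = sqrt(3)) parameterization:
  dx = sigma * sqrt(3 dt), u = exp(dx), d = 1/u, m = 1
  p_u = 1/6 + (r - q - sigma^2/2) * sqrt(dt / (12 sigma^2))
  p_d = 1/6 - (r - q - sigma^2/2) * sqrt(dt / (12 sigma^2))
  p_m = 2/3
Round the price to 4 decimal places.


Answer: Price = V(0,0) = 1.2728

Derivation:
dt = T/N = 0.125000; dx = sigma*sqrt(3*dt) = 0.177588
u = exp(dx) = 1.194333; d = 1/u = 0.837287
p_u = 0.176151, p_m = 0.666667, p_d = 0.157182
Discount per step: exp(-r*dt) = 0.991412
Stock lattice S(k, j) with j the centered position index:
  k=0: S(0,+0) = 44.8800
  k=1: S(1,-1) = 37.5775; S(1,+0) = 44.8800; S(1,+1) = 53.6017
  k=2: S(2,-2) = 31.4631; S(2,-1) = 37.5775; S(2,+0) = 44.8800; S(2,+1) = 53.6017; S(2,+2) = 64.0183
Terminal payoffs V(N, j) = max(K - S_T, 0):
  V(2,-2) = 10.996874; V(2,-1) = 4.882546; V(2,+0) = 0.000000; V(2,+1) = 0.000000; V(2,+2) = 0.000000
Backward induction: V(k, j) = exp(-r*dt) * [p_u * V(k+1, j+1) + p_m * V(k+1, j) + p_d * V(k+1, j-1)]
  V(1,-1) = exp(-r*dt) * [p_u*0.000000 + p_m*4.882546 + p_d*10.996874] = 4.940742
  V(1,+0) = exp(-r*dt) * [p_u*0.000000 + p_m*0.000000 + p_d*4.882546] = 0.760857
  V(1,+1) = exp(-r*dt) * [p_u*0.000000 + p_m*0.000000 + p_d*0.000000] = 0.000000
  V(0,+0) = exp(-r*dt) * [p_u*0.000000 + p_m*0.760857 + p_d*4.940742] = 1.272808


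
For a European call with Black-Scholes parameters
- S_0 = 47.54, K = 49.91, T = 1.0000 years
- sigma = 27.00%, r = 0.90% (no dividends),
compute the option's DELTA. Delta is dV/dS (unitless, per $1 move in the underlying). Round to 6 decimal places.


d1 = -0.0118515613; d2 = -0.2818515613
phi(d1) = 0.3989142638; exp(-qT) = 1.0000000000; exp(-rT) = 0.9910403788
N(d1) = 0.4952720218
Delta = exp(-qT) * N(d1) = 1.0000000000 * 0.4952720218 = 0.495272

Answer: Delta = 0.495272


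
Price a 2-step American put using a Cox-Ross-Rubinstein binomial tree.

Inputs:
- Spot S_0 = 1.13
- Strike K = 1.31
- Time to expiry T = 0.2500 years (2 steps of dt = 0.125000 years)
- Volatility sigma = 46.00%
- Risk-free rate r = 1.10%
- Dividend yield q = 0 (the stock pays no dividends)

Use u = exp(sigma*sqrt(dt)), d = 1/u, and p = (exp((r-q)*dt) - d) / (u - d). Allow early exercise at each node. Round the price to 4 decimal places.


dt = T/N = 0.125000
u = exp(sigma*sqrt(dt)) = 1.176607; d = 1/u = 0.849902
p = (exp((r-q)*dt) - d) / (u - d) = 0.463642
Discount per step: exp(-r*dt) = 0.998626
Stock lattice S(k, i) with i counting down-moves:
  k=0: S(0,0) = 1.1300
  k=1: S(1,0) = 1.3296; S(1,1) = 0.9604
  k=2: S(2,0) = 1.5644; S(2,1) = 1.1300; S(2,2) = 0.8162
Terminal payoffs V(N, i) = max(K - S_T, 0):
  V(2,0) = 0.000000; V(2,1) = 0.180000; V(2,2) = 0.493764
Backward induction: V(k, i) = exp(-r*dt) * [p * V(k+1, i) + (1-p) * V(k+1, i+1)]; then take max(V_cont, immediate exercise) for American.
  V(1,0) = exp(-r*dt) * [p*0.000000 + (1-p)*0.180000] = 0.096412; exercise = 0.000000; V(1,0) = max -> 0.096412
  V(1,1) = exp(-r*dt) * [p*0.180000 + (1-p)*0.493764] = 0.347811; exercise = 0.349611; V(1,1) = max -> 0.349611
  V(0,0) = exp(-r*dt) * [p*0.096412 + (1-p)*0.349611] = 0.231898; exercise = 0.180000; V(0,0) = max -> 0.231898

Answer: Price = V(0,0) = 0.2319


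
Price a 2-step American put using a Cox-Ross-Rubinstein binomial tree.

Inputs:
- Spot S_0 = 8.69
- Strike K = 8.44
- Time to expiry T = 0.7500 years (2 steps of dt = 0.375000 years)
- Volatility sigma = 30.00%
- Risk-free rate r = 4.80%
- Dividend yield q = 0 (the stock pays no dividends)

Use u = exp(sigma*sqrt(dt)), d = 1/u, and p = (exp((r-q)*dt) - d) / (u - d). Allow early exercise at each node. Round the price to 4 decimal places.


dt = T/N = 0.375000
u = exp(sigma*sqrt(dt)) = 1.201669; d = 1/u = 0.832176
p = (exp((r-q)*dt) - d) / (u - d) = 0.503357
Discount per step: exp(-r*dt) = 0.982161
Stock lattice S(k, i) with i counting down-moves:
  k=0: S(0,0) = 8.6900
  k=1: S(1,0) = 10.4425; S(1,1) = 7.2316
  k=2: S(2,0) = 12.5484; S(2,1) = 8.6900; S(2,2) = 6.0180
Terminal payoffs V(N, i) = max(K - S_T, 0):
  V(2,0) = 0.000000; V(2,1) = 0.000000; V(2,2) = 2.422033
Backward induction: V(k, i) = exp(-r*dt) * [p * V(k+1, i) + (1-p) * V(k+1, i+1)]; then take max(V_cont, immediate exercise) for American.
  V(1,0) = exp(-r*dt) * [p*0.000000 + (1-p)*0.000000] = 0.000000; exercise = 0.000000; V(1,0) = max -> 0.000000
  V(1,1) = exp(-r*dt) * [p*0.000000 + (1-p)*2.422033] = 1.181427; exercise = 1.208394; V(1,1) = max -> 1.208394
  V(0,0) = exp(-r*dt) * [p*0.000000 + (1-p)*1.208394] = 0.589434; exercise = 0.000000; V(0,0) = max -> 0.589434

Answer: Price = V(0,0) = 0.5894


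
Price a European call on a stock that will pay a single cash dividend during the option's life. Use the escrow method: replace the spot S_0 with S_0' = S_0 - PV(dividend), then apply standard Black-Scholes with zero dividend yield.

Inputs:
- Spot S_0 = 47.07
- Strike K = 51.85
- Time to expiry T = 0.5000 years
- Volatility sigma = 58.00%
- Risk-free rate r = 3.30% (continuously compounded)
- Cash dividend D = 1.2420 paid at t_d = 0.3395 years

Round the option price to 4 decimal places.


Answer: Price = 5.5481

Derivation:
PV(D) = D * exp(-r * t_d) = 1.2420 * 0.98885903 = 1.22816291
S_0' = S_0 - PV(D) = 47.0700 - 1.22816291 = 45.84183709
d1 = (ln(S_0'/K) + (r + sigma^2/2)*T) / (sigma*sqrt(T)) = -0.05500263
d2 = d1 - sigma*sqrt(T) = -0.46512457
exp(-rT) = 0.98363538
N(d1) = 0.47806818; N(d2) = 0.32092113
C = S_0' * N(d1) - K * exp(-rT) * N(d2) = 45.84183709 * 0.47806818 - 51.8500 * 0.98363538 * 0.32092113 = 5.5481


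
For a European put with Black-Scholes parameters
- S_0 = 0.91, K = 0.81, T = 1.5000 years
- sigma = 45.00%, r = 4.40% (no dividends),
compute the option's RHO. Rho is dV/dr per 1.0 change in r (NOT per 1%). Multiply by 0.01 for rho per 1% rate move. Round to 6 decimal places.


Answer: Rho = -0.543572

Derivation:
d1 = 0.6065396596; d2 = 0.0554044675
phi(d1) = 0.3319125619; exp(-qT) = 1.0000000000; exp(-rT) = 0.9361308643
N(-d2) = 0.4779081184
Rho = -K*T*exp(-rT)*N(-d2) = -0.8100 * 1.5000 * 0.9361308643 * 0.4779081184 = -0.543572


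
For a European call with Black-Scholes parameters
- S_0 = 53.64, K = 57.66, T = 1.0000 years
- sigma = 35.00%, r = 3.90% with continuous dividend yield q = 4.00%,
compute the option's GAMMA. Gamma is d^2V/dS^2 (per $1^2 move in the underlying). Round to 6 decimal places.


Answer: Gamma = 0.020404

Derivation:
d1 = -0.0343389537; d2 = -0.3843389537
phi(d1) = 0.3987071406; exp(-qT) = 0.9607894392; exp(-rT) = 0.9617507091
Gamma = exp(-qT) * phi(d1) / (S * sigma * sqrt(T)) = 0.9607894392 * 0.3987071406 / (53.6400 * 0.3500 * 1.0000000000) = 0.020404


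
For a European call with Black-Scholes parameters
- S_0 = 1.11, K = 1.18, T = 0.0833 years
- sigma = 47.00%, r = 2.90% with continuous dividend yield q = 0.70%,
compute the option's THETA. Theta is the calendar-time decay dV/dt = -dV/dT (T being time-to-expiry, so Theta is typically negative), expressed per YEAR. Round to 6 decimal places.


d1 = -0.3694896680; d2 = -0.5051398431
phi(d1) = 0.3726186231; exp(-qT) = 0.9994170700; exp(-rT) = 0.9975872155
Theta = -S*exp(-qT)*phi(d1)*sigma/(2*sqrt(T)) - r*K*exp(-rT)*N(d2) + q*S*exp(-qT)*N(d1)
N(d1) = 0.3558813865; N(d2) = 0.3067303094; sqrt(T) = 0.2886173938
Term 1 = -1.1100 * 0.9994170700 * 0.3726186231 * 0.4700 / (2 * 0.2886173938) = -0.3365732993
Term 2 = -0.0290 * 1.1800 * 0.9975872155 * 0.3067303094 = -0.0104709859
Term 3 = 0.0070 * 1.1100 * 0.9994170700 * 0.3558813865 = 0.0027635865
Theta = -0.3365732993 + (-0.0104709859) + (0.0027635865) = -0.344281

Answer: Theta = -0.344281


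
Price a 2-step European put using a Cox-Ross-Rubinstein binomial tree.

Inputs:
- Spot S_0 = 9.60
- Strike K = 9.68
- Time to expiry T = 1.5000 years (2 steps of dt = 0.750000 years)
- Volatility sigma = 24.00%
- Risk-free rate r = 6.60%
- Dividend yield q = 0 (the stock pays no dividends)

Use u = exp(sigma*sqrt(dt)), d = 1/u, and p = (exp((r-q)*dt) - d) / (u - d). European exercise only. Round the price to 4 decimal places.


dt = T/N = 0.750000
u = exp(sigma*sqrt(dt)) = 1.231024; d = 1/u = 0.812332
p = (exp((r-q)*dt) - d) / (u - d) = 0.569425
Discount per step: exp(-r*dt) = 0.951705
Stock lattice S(k, i) with i counting down-moves:
  k=0: S(0,0) = 9.6000
  k=1: S(1,0) = 11.8178; S(1,1) = 7.7984
  k=2: S(2,0) = 14.5480; S(2,1) = 9.6000; S(2,2) = 6.3349
Terminal payoffs V(N, i) = max(K - S_T, 0):
  V(2,0) = 0.000000; V(2,1) = 0.080000; V(2,2) = 3.345120
Backward induction: V(k, i) = exp(-r*dt) * [p * V(k+1, i) + (1-p) * V(k+1, i+1)].
  V(1,0) = exp(-r*dt) * [p*0.000000 + (1-p)*0.080000] = 0.032782
  V(1,1) = exp(-r*dt) * [p*0.080000 + (1-p)*3.345120] = 1.414118
  V(0,0) = exp(-r*dt) * [p*0.032782 + (1-p)*1.414118] = 0.597243

Answer: Price = V(0,0) = 0.5972


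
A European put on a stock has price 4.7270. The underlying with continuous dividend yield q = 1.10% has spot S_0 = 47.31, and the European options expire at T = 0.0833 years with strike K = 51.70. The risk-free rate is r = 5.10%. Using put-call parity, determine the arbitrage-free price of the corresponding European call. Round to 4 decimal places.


Answer: Call price = 0.5128

Derivation:
Put-call parity: C - P = S_0 * exp(-qT) - K * exp(-rT).
S_0 * exp(-qT) = 47.3100 * 0.99908412 = 47.26666970
K * exp(-rT) = 51.7000 * 0.99576071 = 51.48082877
C = P + S*exp(-qT) - K*exp(-rT)
C = 4.7270 + 47.26666970 - 51.48082877 = 0.5128


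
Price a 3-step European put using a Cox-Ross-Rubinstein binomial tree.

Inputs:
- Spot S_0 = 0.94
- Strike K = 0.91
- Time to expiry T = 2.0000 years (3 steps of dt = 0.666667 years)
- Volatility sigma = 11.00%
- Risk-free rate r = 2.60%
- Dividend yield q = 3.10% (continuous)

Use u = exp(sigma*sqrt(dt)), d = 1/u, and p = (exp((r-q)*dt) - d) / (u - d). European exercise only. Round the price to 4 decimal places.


Answer: Price = V(0,0) = 0.0483

Derivation:
dt = T/N = 0.666667
u = exp(sigma*sqrt(dt)) = 1.093971; d = 1/u = 0.914101
p = (exp((r-q)*dt) - d) / (u - d) = 0.459060
Discount per step: exp(-r*dt) = 0.982816
Stock lattice S(k, i) with i counting down-moves:
  k=0: S(0,0) = 0.9400
  k=1: S(1,0) = 1.0283; S(1,1) = 0.8593
  k=2: S(2,0) = 1.1250; S(2,1) = 0.9400; S(2,2) = 0.7854
  k=3: S(3,0) = 1.2307; S(3,1) = 1.0283; S(3,2) = 0.8593; S(3,3) = 0.7180
Terminal payoffs V(N, i) = max(K - S_T, 0):
  V(3,0) = 0.000000; V(3,1) = 0.000000; V(3,2) = 0.050745; V(3,3) = 0.192024
Backward induction: V(k, i) = exp(-r*dt) * [p * V(k+1, i) + (1-p) * V(k+1, i+1)].
  V(2,0) = exp(-r*dt) * [p*0.000000 + (1-p)*0.000000] = 0.000000
  V(2,1) = exp(-r*dt) * [p*0.000000 + (1-p)*0.050745] = 0.026978
  V(2,2) = exp(-r*dt) * [p*0.050745 + (1-p)*0.192024] = 0.124983
  V(1,0) = exp(-r*dt) * [p*0.000000 + (1-p)*0.026978] = 0.014343
  V(1,1) = exp(-r*dt) * [p*0.026978 + (1-p)*0.124983] = 0.078619
  V(0,0) = exp(-r*dt) * [p*0.014343 + (1-p)*0.078619] = 0.048268


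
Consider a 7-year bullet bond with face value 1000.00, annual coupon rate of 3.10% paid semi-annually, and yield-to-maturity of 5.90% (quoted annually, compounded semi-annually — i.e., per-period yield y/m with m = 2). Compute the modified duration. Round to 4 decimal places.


Answer: Modified duration = 6.0924

Derivation:
Coupon per period c = face * coupon_rate / m = 15.500000
Periods per year m = 2; per-period yield y/m = 0.029500
Number of cashflows N = 14
Cashflows (t years, CF_t, discount factor 1/(1+y/m)^(m*t), PV):
  t = 0.5000: CF_t = 15.500000, DF = 0.971345, PV = 15.055852
  t = 1.0000: CF_t = 15.500000, DF = 0.943512, PV = 14.624432
  t = 1.5000: CF_t = 15.500000, DF = 0.916476, PV = 14.205373
  t = 2.0000: CF_t = 15.500000, DF = 0.890214, PV = 13.798323
  t = 2.5000: CF_t = 15.500000, DF = 0.864706, PV = 13.402936
  t = 3.0000: CF_t = 15.500000, DF = 0.839928, PV = 13.018879
  t = 3.5000: CF_t = 15.500000, DF = 0.815860, PV = 12.645827
  t = 4.0000: CF_t = 15.500000, DF = 0.792482, PV = 12.283465
  t = 4.5000: CF_t = 15.500000, DF = 0.769773, PV = 11.931486
  t = 5.0000: CF_t = 15.500000, DF = 0.747716, PV = 11.589593
  t = 5.5000: CF_t = 15.500000, DF = 0.726290, PV = 11.257497
  t = 6.0000: CF_t = 15.500000, DF = 0.705479, PV = 10.934917
  t = 6.5000: CF_t = 15.500000, DF = 0.685263, PV = 10.621580
  t = 7.0000: CF_t = 1015.500000, DF = 0.665627, PV = 675.944462
Price P = sum_t PV_t = 841.314622
First compute Macaulay numerator sum_t t * PV_t:
  t * PV_t at t = 0.5000: 7.527926
  t * PV_t at t = 1.0000: 14.624432
  t * PV_t at t = 1.5000: 21.308060
  t * PV_t at t = 2.0000: 27.596645
  t * PV_t at t = 2.5000: 33.507340
  t * PV_t at t = 3.0000: 39.056637
  t * PV_t at t = 3.5000: 44.260395
  t * PV_t at t = 4.0000: 49.133860
  t * PV_t at t = 4.5000: 53.691687
  t * PV_t at t = 5.0000: 57.947966
  t * PV_t at t = 5.5000: 61.916233
  t * PV_t at t = 6.0000: 65.609501
  t * PV_t at t = 6.5000: 69.040272
  t * PV_t at t = 7.0000: 4731.611236
Macaulay duration D = 5276.832190 / 841.314622 = 6.272127
Modified duration = D / (1 + y/m) = 6.272127 / (1 + 0.029500) = 6.092401


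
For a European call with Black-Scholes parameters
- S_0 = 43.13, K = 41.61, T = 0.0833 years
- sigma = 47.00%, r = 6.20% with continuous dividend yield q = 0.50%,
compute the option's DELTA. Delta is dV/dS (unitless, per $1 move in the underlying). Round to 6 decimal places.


d1 = 0.3673188968; d2 = 0.2316687217
phi(d1) = 0.3729167334; exp(-qT) = 0.9995835867; exp(-rT) = 0.9948487136
N(d1) = 0.6433094199
Delta = exp(-qT) * N(d1) = 0.9995835867 * 0.6433094199 = 0.643042

Answer: Delta = 0.643042


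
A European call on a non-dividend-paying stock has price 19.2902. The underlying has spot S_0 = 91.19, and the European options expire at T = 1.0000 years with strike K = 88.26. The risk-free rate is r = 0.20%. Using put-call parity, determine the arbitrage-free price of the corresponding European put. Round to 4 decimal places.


Put-call parity: C - P = S_0 * exp(-qT) - K * exp(-rT).
S_0 * exp(-qT) = 91.1900 * 1.00000000 = 91.19000000
K * exp(-rT) = 88.2600 * 0.99800200 = 88.08365640
P = C - S*exp(-qT) + K*exp(-rT)
P = 19.2902 - 91.19000000 + 88.08365640 = 16.1839

Answer: Put price = 16.1839


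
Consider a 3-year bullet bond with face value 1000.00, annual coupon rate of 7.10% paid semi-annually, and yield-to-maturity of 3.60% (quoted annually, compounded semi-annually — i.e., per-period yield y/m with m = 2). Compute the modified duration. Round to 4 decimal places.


Answer: Modified duration = 2.7186

Derivation:
Coupon per period c = face * coupon_rate / m = 35.500000
Periods per year m = 2; per-period yield y/m = 0.018000
Number of cashflows N = 6
Cashflows (t years, CF_t, discount factor 1/(1+y/m)^(m*t), PV):
  t = 0.5000: CF_t = 35.500000, DF = 0.982318, PV = 34.872299
  t = 1.0000: CF_t = 35.500000, DF = 0.964949, PV = 34.255696
  t = 1.5000: CF_t = 35.500000, DF = 0.947887, PV = 33.649996
  t = 2.0000: CF_t = 35.500000, DF = 0.931127, PV = 33.055006
  t = 2.5000: CF_t = 35.500000, DF = 0.914663, PV = 32.470536
  t = 3.0000: CF_t = 1035.500000, DF = 0.898490, PV = 930.386575
Price P = sum_t PV_t = 1098.690109
First compute Macaulay numerator sum_t t * PV_t:
  t * PV_t at t = 0.5000: 17.436149
  t * PV_t at t = 1.0000: 34.255696
  t * PV_t at t = 1.5000: 50.474994
  t * PV_t at t = 2.0000: 66.110012
  t * PV_t at t = 2.5000: 81.176341
  t * PV_t at t = 3.0000: 2791.159726
Macaulay duration D = 3040.612918 / 1098.690109 = 2.767489
Modified duration = D / (1 + y/m) = 2.767489 / (1 + 0.018000) = 2.718555


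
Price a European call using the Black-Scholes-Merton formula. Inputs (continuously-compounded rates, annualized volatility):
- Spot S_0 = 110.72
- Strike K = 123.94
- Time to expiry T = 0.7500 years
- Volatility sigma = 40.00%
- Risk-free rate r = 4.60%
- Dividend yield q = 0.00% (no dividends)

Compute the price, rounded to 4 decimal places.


Answer: Price = 11.7353

Derivation:
d1 = (ln(S/K) + (r - q + 0.5*sigma^2) * T) / (sigma * sqrt(T)) = -0.05280759
d2 = d1 - sigma * sqrt(T) = -0.39921775
exp(-rT) = 0.96608834; exp(-qT) = 1.00000000
C = S_0 * exp(-qT) * N(d1) - K * exp(-rT) * N(d2)
N(d1) = 0.47894261; N(d2) = 0.34486638
C = 110.7200 * 1.00000000 * 0.47894261 - 123.9400 * 0.96608834 * 0.34486638 = 11.7353


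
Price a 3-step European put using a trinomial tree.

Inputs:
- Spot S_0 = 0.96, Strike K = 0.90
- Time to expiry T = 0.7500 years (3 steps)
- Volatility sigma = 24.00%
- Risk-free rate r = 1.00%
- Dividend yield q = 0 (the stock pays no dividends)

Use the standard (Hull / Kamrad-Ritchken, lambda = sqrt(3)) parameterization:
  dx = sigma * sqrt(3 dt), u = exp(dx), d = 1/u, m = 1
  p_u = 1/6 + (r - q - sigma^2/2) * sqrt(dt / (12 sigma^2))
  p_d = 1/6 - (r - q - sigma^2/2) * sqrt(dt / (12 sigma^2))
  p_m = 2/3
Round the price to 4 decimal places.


dt = T/N = 0.250000; dx = sigma*sqrt(3*dt) = 0.207846
u = exp(dx) = 1.231024; d = 1/u = 0.812332
p_u = 0.155360, p_m = 0.666667, p_d = 0.177973
Discount per step: exp(-r*dt) = 0.997503
Stock lattice S(k, j) with j the centered position index:
  k=0: S(0,+0) = 0.9600
  k=1: S(1,-1) = 0.7798; S(1,+0) = 0.9600; S(1,+1) = 1.1818
  k=2: S(2,-2) = 0.6335; S(2,-1) = 0.7798; S(2,+0) = 0.9600; S(2,+1) = 1.1818; S(2,+2) = 1.4548
  k=3: S(3,-3) = 0.5146; S(3,-2) = 0.6335; S(3,-1) = 0.7798; S(3,+0) = 0.9600; S(3,+1) = 1.1818; S(3,+2) = 1.4548; S(3,+3) = 1.7909
Terminal payoffs V(N, j) = max(K - S_T, 0):
  V(3,-3) = 0.385397; V(3,-2) = 0.266512; V(3,-1) = 0.120161; V(3,+0) = 0.000000; V(3,+1) = 0.000000; V(3,+2) = 0.000000; V(3,+3) = 0.000000
Backward induction: V(k, j) = exp(-r*dt) * [p_u * V(k+1, j+1) + p_m * V(k+1, j) + p_d * V(k+1, j-1)]
  V(2,-2) = exp(-r*dt) * [p_u*0.120161 + p_m*0.266512 + p_d*0.385397] = 0.264272
  V(2,-1) = exp(-r*dt) * [p_u*0.000000 + p_m*0.120161 + p_d*0.266512] = 0.127221
  V(2,+0) = exp(-r*dt) * [p_u*0.000000 + p_m*0.000000 + p_d*0.120161] = 0.021332
  V(2,+1) = exp(-r*dt) * [p_u*0.000000 + p_m*0.000000 + p_d*0.000000] = 0.000000
  V(2,+2) = exp(-r*dt) * [p_u*0.000000 + p_m*0.000000 + p_d*0.000000] = 0.000000
  V(1,-1) = exp(-r*dt) * [p_u*0.021332 + p_m*0.127221 + p_d*0.264272] = 0.134824
  V(1,+0) = exp(-r*dt) * [p_u*0.000000 + p_m*0.021332 + p_d*0.127221] = 0.036771
  V(1,+1) = exp(-r*dt) * [p_u*0.000000 + p_m*0.000000 + p_d*0.021332] = 0.003787
  V(0,+0) = exp(-r*dt) * [p_u*0.003787 + p_m*0.036771 + p_d*0.134824] = 0.048975

Answer: Price = V(0,0) = 0.0490


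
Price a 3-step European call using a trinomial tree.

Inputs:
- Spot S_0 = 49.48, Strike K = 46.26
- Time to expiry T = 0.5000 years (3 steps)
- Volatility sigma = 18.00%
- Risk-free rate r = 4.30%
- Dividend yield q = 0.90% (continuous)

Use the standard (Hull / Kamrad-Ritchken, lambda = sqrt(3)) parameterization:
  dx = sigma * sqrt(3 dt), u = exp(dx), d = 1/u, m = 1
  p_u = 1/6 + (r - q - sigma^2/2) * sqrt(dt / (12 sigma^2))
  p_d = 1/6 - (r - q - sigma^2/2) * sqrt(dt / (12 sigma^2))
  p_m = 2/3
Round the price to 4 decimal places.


Answer: Price = V(0,0) = 4.9770

Derivation:
dt = T/N = 0.166667; dx = sigma*sqrt(3*dt) = 0.127279
u = exp(dx) = 1.135734; d = 1/u = 0.880488
p_u = 0.178321, p_m = 0.666667, p_d = 0.155012
Discount per step: exp(-r*dt) = 0.992859
Stock lattice S(k, j) with j the centered position index:
  k=0: S(0,+0) = 49.4800
  k=1: S(1,-1) = 43.5665; S(1,+0) = 49.4800; S(1,+1) = 56.1961
  k=2: S(2,-2) = 38.3598; S(2,-1) = 43.5665; S(2,+0) = 49.4800; S(2,+1) = 56.1961; S(2,+2) = 63.8239
  k=3: S(3,-3) = 33.7753; S(3,-2) = 38.3598; S(3,-1) = 43.5665; S(3,+0) = 49.4800; S(3,+1) = 56.1961; S(3,+2) = 63.8239; S(3,+3) = 72.4869
Terminal payoffs V(N, j) = max(S_T - K, 0):
  V(3,-3) = 0.000000; V(3,-2) = 0.000000; V(3,-1) = 0.000000; V(3,+0) = 3.220000; V(3,+1) = 9.936123; V(3,+2) = 17.563853; V(3,+3) = 26.226926
Backward induction: V(k, j) = exp(-r*dt) * [p_u * V(k+1, j+1) + p_m * V(k+1, j) + p_d * V(k+1, j-1)]
  V(2,-2) = exp(-r*dt) * [p_u*0.000000 + p_m*0.000000 + p_d*0.000000] = 0.000000
  V(2,-1) = exp(-r*dt) * [p_u*3.220000 + p_m*0.000000 + p_d*0.000000] = 0.570093
  V(2,+0) = exp(-r*dt) * [p_u*9.936123 + p_m*3.220000 + p_d*0.000000] = 3.890502
  V(2,+1) = exp(-r*dt) * [p_u*17.563853 + p_m*9.936123 + p_d*3.220000] = 10.181990
  V(2,+2) = exp(-r*dt) * [p_u*26.226926 + p_m*17.563853 + p_d*9.936123] = 17.798253
  V(1,-1) = exp(-r*dt) * [p_u*3.890502 + p_m*0.570093 + p_d*0.000000] = 1.066151
  V(1,+0) = exp(-r*dt) * [p_u*10.181990 + p_m*3.890502 + p_d*0.570093] = 4.465582
  V(1,+1) = exp(-r*dt) * [p_u*17.798253 + p_m*10.181990 + p_d*3.890502] = 10.489425
  V(0,+0) = exp(-r*dt) * [p_u*10.489425 + p_m*4.465582 + p_d*1.066151] = 4.977008


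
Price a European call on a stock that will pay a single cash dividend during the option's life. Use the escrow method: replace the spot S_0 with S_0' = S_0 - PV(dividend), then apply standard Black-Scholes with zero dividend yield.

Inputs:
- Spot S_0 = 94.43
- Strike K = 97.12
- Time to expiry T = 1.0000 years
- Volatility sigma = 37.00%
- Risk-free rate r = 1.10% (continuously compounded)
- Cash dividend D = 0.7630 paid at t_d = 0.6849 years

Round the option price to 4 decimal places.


Answer: Price = 12.7628

Derivation:
PV(D) = D * exp(-r * t_d) = 0.7630 * 0.99249441 = 0.75727323
S_0' = S_0 - PV(D) = 94.4300 - 0.75727323 = 93.67272677
d1 = (ln(S_0'/K) + (r + sigma^2/2)*T) / (sigma*sqrt(T)) = 0.11705338
d2 = d1 - sigma*sqrt(T) = -0.25294662
exp(-rT) = 0.98906028
N(d1) = 0.54659112; N(d2) = 0.40015473
C = S_0' * N(d1) - K * exp(-rT) * N(d2) = 93.67272677 * 0.54659112 - 97.1200 * 0.98906028 * 0.40015473 = 12.7628


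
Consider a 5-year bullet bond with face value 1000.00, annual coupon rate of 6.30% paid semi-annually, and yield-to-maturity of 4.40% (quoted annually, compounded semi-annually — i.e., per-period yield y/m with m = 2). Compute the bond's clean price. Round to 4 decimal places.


Coupon per period c = face * coupon_rate / m = 31.500000
Periods per year m = 2; per-period yield y/m = 0.022000
Number of cashflows N = 10
Cashflows (t years, CF_t, discount factor 1/(1+y/m)^(m*t), PV):
  t = 0.5000: CF_t = 31.500000, DF = 0.978474, PV = 30.821918
  t = 1.0000: CF_t = 31.500000, DF = 0.957411, PV = 30.158432
  t = 1.5000: CF_t = 31.500000, DF = 0.936801, PV = 29.509229
  t = 2.0000: CF_t = 31.500000, DF = 0.916635, PV = 28.874001
  t = 2.5000: CF_t = 31.500000, DF = 0.896903, PV = 28.252447
  t = 3.0000: CF_t = 31.500000, DF = 0.877596, PV = 27.644273
  t = 3.5000: CF_t = 31.500000, DF = 0.858704, PV = 27.049191
  t = 4.0000: CF_t = 31.500000, DF = 0.840220, PV = 26.466919
  t = 4.5000: CF_t = 31.500000, DF = 0.822133, PV = 25.897181
  t = 5.0000: CF_t = 1031.500000, DF = 0.804435, PV = 829.774863
Price P = sum_t PV_t = 1084.448456

Answer: Price = 1084.4485


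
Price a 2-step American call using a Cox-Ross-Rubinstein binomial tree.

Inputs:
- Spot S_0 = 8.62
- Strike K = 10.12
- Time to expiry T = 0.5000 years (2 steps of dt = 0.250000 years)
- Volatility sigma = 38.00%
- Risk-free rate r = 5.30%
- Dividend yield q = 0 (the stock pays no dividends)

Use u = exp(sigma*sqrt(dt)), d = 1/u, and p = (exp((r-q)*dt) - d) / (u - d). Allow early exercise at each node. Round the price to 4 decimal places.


Answer: Price = V(0,0) = 0.5752

Derivation:
dt = T/N = 0.250000
u = exp(sigma*sqrt(dt)) = 1.209250; d = 1/u = 0.826959
p = (exp((r-q)*dt) - d) / (u - d) = 0.487533
Discount per step: exp(-r*dt) = 0.986837
Stock lattice S(k, i) with i counting down-moves:
  k=0: S(0,0) = 8.6200
  k=1: S(1,0) = 10.4237; S(1,1) = 7.1284
  k=2: S(2,0) = 12.6049; S(2,1) = 8.6200; S(2,2) = 5.8949
Terminal payoffs V(N, i) = max(S_T - K, 0):
  V(2,0) = 2.484893; V(2,1) = 0.000000; V(2,2) = 0.000000
Backward induction: V(k, i) = exp(-r*dt) * [p * V(k+1, i) + (1-p) * V(k+1, i+1)]; then take max(V_cont, immediate exercise) for American.
  V(1,0) = exp(-r*dt) * [p*2.484893 + (1-p)*0.000000] = 1.195520; exercise = 0.303732; V(1,0) = max -> 1.195520
  V(1,1) = exp(-r*dt) * [p*0.000000 + (1-p)*0.000000] = 0.000000; exercise = 0.000000; V(1,1) = max -> 0.000000
  V(0,0) = exp(-r*dt) * [p*1.195520 + (1-p)*0.000000] = 0.575183; exercise = 0.000000; V(0,0) = max -> 0.575183


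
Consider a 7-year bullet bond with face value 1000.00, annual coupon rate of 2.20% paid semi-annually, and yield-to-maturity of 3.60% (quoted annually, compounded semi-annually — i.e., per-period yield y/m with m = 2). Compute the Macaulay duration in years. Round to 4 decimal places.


Coupon per period c = face * coupon_rate / m = 11.000000
Periods per year m = 2; per-period yield y/m = 0.018000
Number of cashflows N = 14
Cashflows (t years, CF_t, discount factor 1/(1+y/m)^(m*t), PV):
  t = 0.5000: CF_t = 11.000000, DF = 0.982318, PV = 10.805501
  t = 1.0000: CF_t = 11.000000, DF = 0.964949, PV = 10.614441
  t = 1.5000: CF_t = 11.000000, DF = 0.947887, PV = 10.426759
  t = 2.0000: CF_t = 11.000000, DF = 0.931127, PV = 10.242396
  t = 2.5000: CF_t = 11.000000, DF = 0.914663, PV = 10.061293
  t = 3.0000: CF_t = 11.000000, DF = 0.898490, PV = 9.883392
  t = 3.5000: CF_t = 11.000000, DF = 0.882603, PV = 9.708636
  t = 4.0000: CF_t = 11.000000, DF = 0.866997, PV = 9.536971
  t = 4.5000: CF_t = 11.000000, DF = 0.851667, PV = 9.368341
  t = 5.0000: CF_t = 11.000000, DF = 0.836608, PV = 9.202692
  t = 5.5000: CF_t = 11.000000, DF = 0.821816, PV = 9.039973
  t = 6.0000: CF_t = 11.000000, DF = 0.807285, PV = 8.880131
  t = 6.5000: CF_t = 11.000000, DF = 0.793010, PV = 8.723114
  t = 7.0000: CF_t = 1011.000000, DF = 0.778989, PV = 787.557485
Price P = sum_t PV_t = 914.051126
Macaulay numerator sum_t t * PV_t:
  t * PV_t at t = 0.5000: 5.402750
  t * PV_t at t = 1.0000: 10.614441
  t * PV_t at t = 1.5000: 15.640139
  t * PV_t at t = 2.0000: 20.484792
  t * PV_t at t = 2.5000: 25.153232
  t * PV_t at t = 3.0000: 29.650176
  t * PV_t at t = 3.5000: 33.980228
  t * PV_t at t = 4.0000: 38.147884
  t * PV_t at t = 4.5000: 42.157534
  t * PV_t at t = 5.0000: 46.013462
  t * PV_t at t = 5.5000: 49.719851
  t * PV_t at t = 6.0000: 53.280783
  t * PV_t at t = 6.5000: 56.700244
  t * PV_t at t = 7.0000: 5512.902397
Macaulay duration D = (sum_t t * PV_t) / P = 5939.847913 / 914.051126 = 6.498376

Answer: Macaulay duration = 6.4984 years


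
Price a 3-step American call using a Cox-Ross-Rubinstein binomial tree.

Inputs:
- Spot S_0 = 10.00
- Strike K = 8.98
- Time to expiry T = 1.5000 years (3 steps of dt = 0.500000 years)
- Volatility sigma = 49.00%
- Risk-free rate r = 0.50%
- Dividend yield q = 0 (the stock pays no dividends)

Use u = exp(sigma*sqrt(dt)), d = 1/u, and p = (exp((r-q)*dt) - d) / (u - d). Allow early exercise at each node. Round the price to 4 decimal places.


dt = T/N = 0.500000
u = exp(sigma*sqrt(dt)) = 1.414084; d = 1/u = 0.707171
p = (exp((r-q)*dt) - d) / (u - d) = 0.417777
Discount per step: exp(-r*dt) = 0.997503
Stock lattice S(k, i) with i counting down-moves:
  k=0: S(0,0) = 10.0000
  k=1: S(1,0) = 14.1408; S(1,1) = 7.0717
  k=2: S(2,0) = 19.9963; S(2,1) = 10.0000; S(2,2) = 5.0009
  k=3: S(3,0) = 28.2765; S(3,1) = 14.1408; S(3,2) = 7.0717; S(3,3) = 3.5365
Terminal payoffs V(N, i) = max(S_T - K, 0):
  V(3,0) = 19.296528; V(3,1) = 5.160845; V(3,2) = 0.000000; V(3,3) = 0.000000
Backward induction: V(k, i) = exp(-r*dt) * [p * V(k+1, i) + (1-p) * V(k+1, i+1)]; then take max(V_cont, immediate exercise) for American.
  V(2,0) = exp(-r*dt) * [p*19.296528 + (1-p)*5.160845] = 11.038772; exercise = 11.016350; V(2,0) = max -> 11.038772
  V(2,1) = exp(-r*dt) * [p*5.160845 + (1-p)*0.000000] = 2.150697; exercise = 1.020000; V(2,1) = max -> 2.150697
  V(2,2) = exp(-r*dt) * [p*0.000000 + (1-p)*0.000000] = 0.000000; exercise = 0.000000; V(2,2) = max -> 0.000000
  V(1,0) = exp(-r*dt) * [p*11.038772 + (1-p)*2.150697] = 5.849285; exercise = 5.160845; V(1,0) = max -> 5.849285
  V(1,1) = exp(-r*dt) * [p*2.150697 + (1-p)*0.000000] = 0.896267; exercise = 0.000000; V(1,1) = max -> 0.896267
  V(0,0) = exp(-r*dt) * [p*5.849285 + (1-p)*0.896267] = 2.958118; exercise = 1.020000; V(0,0) = max -> 2.958118

Answer: Price = V(0,0) = 2.9581


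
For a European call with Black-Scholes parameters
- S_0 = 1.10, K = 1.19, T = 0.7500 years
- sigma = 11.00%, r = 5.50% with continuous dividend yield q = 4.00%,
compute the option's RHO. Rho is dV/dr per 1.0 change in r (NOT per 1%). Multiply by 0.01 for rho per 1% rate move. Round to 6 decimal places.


Answer: Rho = 0.192785

Derivation:
d1 = -0.6598129701; d2 = -0.7550757645
phi(d1) = 0.3209034080; exp(-qT) = 0.9704455335; exp(-rT) = 0.9595892027
N(d2) = 0.2251017619
Rho = K*T*exp(-rT)*N(d2) = 1.1900 * 0.7500 * 0.9595892027 * 0.2251017619 = 0.192785


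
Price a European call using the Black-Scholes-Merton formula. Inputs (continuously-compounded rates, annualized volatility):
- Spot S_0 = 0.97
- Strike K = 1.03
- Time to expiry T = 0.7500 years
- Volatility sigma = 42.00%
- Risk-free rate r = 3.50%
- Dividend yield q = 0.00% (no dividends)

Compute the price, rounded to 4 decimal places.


Answer: Price = 0.1263

Derivation:
d1 = (ln(S/K) + (r - q + 0.5*sigma^2) * T) / (sigma * sqrt(T)) = 0.08902738
d2 = d1 - sigma * sqrt(T) = -0.27470328
exp(-rT) = 0.97409154; exp(-qT) = 1.00000000
C = S_0 * exp(-qT) * N(d1) - K * exp(-rT) * N(d2)
N(d1) = 0.53546993; N(d2) = 0.39177210
C = 0.9700 * 1.00000000 * 0.53546993 - 1.0300 * 0.97409154 * 0.39177210 = 0.1263


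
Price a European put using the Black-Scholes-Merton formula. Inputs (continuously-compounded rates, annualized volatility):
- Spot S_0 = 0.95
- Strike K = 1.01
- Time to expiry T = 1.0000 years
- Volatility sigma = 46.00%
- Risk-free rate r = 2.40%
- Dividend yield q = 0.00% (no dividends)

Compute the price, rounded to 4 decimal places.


Answer: Price = 0.1947

Derivation:
d1 = (ln(S/K) + (r - q + 0.5*sigma^2) * T) / (sigma * sqrt(T)) = 0.14903560
d2 = d1 - sigma * sqrt(T) = -0.31096440
exp(-rT) = 0.97628571; exp(-qT) = 1.00000000
P = K * exp(-rT) * N(-d2) - S_0 * exp(-qT) * N(-d1)
N(-d1) = 0.44076277; N(-d2) = 0.62208616
P = 1.0100 * 0.97628571 * 0.62208616 - 0.9500 * 1.00000000 * 0.44076277 = 0.1947


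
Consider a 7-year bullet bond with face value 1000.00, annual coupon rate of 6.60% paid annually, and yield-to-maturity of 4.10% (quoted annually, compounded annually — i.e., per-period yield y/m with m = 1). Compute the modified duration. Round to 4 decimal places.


Coupon per period c = face * coupon_rate / m = 66.000000
Periods per year m = 1; per-period yield y/m = 0.041000
Number of cashflows N = 7
Cashflows (t years, CF_t, discount factor 1/(1+y/m)^(m*t), PV):
  t = 1.0000: CF_t = 66.000000, DF = 0.960615, PV = 63.400576
  t = 2.0000: CF_t = 66.000000, DF = 0.922781, PV = 60.903532
  t = 3.0000: CF_t = 66.000000, DF = 0.886437, PV = 58.504833
  t = 4.0000: CF_t = 66.000000, DF = 0.851524, PV = 56.200608
  t = 5.0000: CF_t = 66.000000, DF = 0.817987, PV = 53.987136
  t = 6.0000: CF_t = 66.000000, DF = 0.785770, PV = 51.860841
  t = 7.0000: CF_t = 1066.000000, DF = 0.754823, PV = 804.640889
Price P = sum_t PV_t = 1149.498416
First compute Macaulay numerator sum_t t * PV_t:
  t * PV_t at t = 1.0000: 63.400576
  t * PV_t at t = 2.0000: 121.807063
  t * PV_t at t = 3.0000: 175.514500
  t * PV_t at t = 4.0000: 224.802434
  t * PV_t at t = 5.0000: 269.935679
  t * PV_t at t = 6.0000: 311.165048
  t * PV_t at t = 7.0000: 5632.486223
Macaulay duration D = 6799.111525 / 1149.498416 = 5.914851
Modified duration = D / (1 + y/m) = 5.914851 / (1 + 0.041000) = 5.681893

Answer: Modified duration = 5.6819


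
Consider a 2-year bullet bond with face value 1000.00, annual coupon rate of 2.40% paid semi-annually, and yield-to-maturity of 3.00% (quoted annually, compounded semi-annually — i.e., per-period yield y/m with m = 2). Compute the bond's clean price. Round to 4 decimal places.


Coupon per period c = face * coupon_rate / m = 12.000000
Periods per year m = 2; per-period yield y/m = 0.015000
Number of cashflows N = 4
Cashflows (t years, CF_t, discount factor 1/(1+y/m)^(m*t), PV):
  t = 0.5000: CF_t = 12.000000, DF = 0.985222, PV = 11.822660
  t = 1.0000: CF_t = 12.000000, DF = 0.970662, PV = 11.647941
  t = 1.5000: CF_t = 12.000000, DF = 0.956317, PV = 11.475804
  t = 2.0000: CF_t = 1012.000000, DF = 0.942184, PV = 953.490441
Price P = sum_t PV_t = 988.436846

Answer: Price = 988.4368


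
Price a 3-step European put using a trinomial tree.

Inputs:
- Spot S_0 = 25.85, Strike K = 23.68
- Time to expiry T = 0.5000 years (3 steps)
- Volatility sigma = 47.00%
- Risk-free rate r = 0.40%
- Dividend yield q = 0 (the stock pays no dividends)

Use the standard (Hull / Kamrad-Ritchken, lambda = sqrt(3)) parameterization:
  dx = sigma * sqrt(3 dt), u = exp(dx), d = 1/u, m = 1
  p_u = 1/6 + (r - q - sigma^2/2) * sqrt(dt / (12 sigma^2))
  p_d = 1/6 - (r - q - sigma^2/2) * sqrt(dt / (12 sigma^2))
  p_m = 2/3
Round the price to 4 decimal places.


dt = T/N = 0.166667; dx = sigma*sqrt(3*dt) = 0.332340
u = exp(dx) = 1.394227; d = 1/u = 0.717243
p_u = 0.139975, p_m = 0.666667, p_d = 0.193359
Discount per step: exp(-r*dt) = 0.999334
Stock lattice S(k, j) with j the centered position index:
  k=0: S(0,+0) = 25.8500
  k=1: S(1,-1) = 18.5407; S(1,+0) = 25.8500; S(1,+1) = 36.0408
  k=2: S(2,-2) = 13.2982; S(2,-1) = 18.5407; S(2,+0) = 25.8500; S(2,+1) = 36.0408; S(2,+2) = 50.2490
  k=3: S(3,-3) = 9.5381; S(3,-2) = 13.2982; S(3,-1) = 18.5407; S(3,+0) = 25.8500; S(3,+1) = 36.0408; S(3,+2) = 50.2490; S(3,+3) = 70.0585
Terminal payoffs V(N, j) = max(K - S_T, 0):
  V(3,-3) = 14.141941; V(3,-2) = 10.381780; V(3,-1) = 5.139261; V(3,+0) = 0.000000; V(3,+1) = 0.000000; V(3,+2) = 0.000000; V(3,+3) = 0.000000
Backward induction: V(k, j) = exp(-r*dt) * [p_u * V(k+1, j+1) + p_m * V(k+1, j) + p_d * V(k+1, j-1)]
  V(2,-2) = exp(-r*dt) * [p_u*5.139261 + p_m*10.381780 + p_d*14.141941] = 10.368105
  V(2,-1) = exp(-r*dt) * [p_u*0.000000 + p_m*5.139261 + p_d*10.381780] = 5.429960
  V(2,+0) = exp(-r*dt) * [p_u*0.000000 + p_m*0.000000 + p_d*5.139261] = 0.993059
  V(2,+1) = exp(-r*dt) * [p_u*0.000000 + p_m*0.000000 + p_d*0.000000] = 0.000000
  V(2,+2) = exp(-r*dt) * [p_u*0.000000 + p_m*0.000000 + p_d*0.000000] = 0.000000
  V(1,-1) = exp(-r*dt) * [p_u*0.993059 + p_m*5.429960 + p_d*10.368105] = 5.759899
  V(1,+0) = exp(-r*dt) * [p_u*0.000000 + p_m*0.993059 + p_d*5.429960] = 1.710828
  V(1,+1) = exp(-r*dt) * [p_u*0.000000 + p_m*0.000000 + p_d*0.993059] = 0.191889
  V(0,+0) = exp(-r*dt) * [p_u*0.191889 + p_m*1.710828 + p_d*5.759899] = 2.279618

Answer: Price = V(0,0) = 2.2796
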